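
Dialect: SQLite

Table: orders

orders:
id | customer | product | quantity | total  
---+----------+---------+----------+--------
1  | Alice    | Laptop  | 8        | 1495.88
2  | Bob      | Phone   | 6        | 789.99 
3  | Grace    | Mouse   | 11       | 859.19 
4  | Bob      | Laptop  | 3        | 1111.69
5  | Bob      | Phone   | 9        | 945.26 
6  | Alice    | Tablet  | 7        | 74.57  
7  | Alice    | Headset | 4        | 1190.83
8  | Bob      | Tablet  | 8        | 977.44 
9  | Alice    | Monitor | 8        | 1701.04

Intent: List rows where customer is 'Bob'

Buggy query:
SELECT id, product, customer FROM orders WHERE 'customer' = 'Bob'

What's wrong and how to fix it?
Bug: 'customer' in single quotes is a string literal, not the column; the comparison is literal-vs-literal and never true

Fix: Reference the column as customer without single quotes

Corrected query:
SELECT id, product, customer FROM orders WHERE customer = 'Bob'

Result:
id | product | customer
---+---------+---------
2  | Phone   | Bob     
4  | Laptop  | Bob     
5  | Phone   | Bob     
8  | Tablet  | Bob     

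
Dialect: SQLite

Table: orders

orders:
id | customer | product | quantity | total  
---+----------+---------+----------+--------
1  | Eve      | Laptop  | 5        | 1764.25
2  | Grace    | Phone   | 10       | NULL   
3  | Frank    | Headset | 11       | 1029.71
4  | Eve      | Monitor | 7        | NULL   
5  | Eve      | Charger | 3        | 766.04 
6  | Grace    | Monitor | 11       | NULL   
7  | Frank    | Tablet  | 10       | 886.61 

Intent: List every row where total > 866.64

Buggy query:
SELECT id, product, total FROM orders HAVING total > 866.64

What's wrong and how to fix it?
Bug: This is a non-aggregate query (no GROUP BY, no aggregates), so in SQLite the HAVING clause is invalid here; a row-level condition belongs in WHERE

Fix: Replace HAVING with WHERE since the condition applies to individual rows

Corrected query:
SELECT id, product, total FROM orders WHERE total > 866.64

Result:
id | product | total  
---+---------+--------
1  | Laptop  | 1764.25
3  | Headset | 1029.71
7  | Tablet  | 886.61 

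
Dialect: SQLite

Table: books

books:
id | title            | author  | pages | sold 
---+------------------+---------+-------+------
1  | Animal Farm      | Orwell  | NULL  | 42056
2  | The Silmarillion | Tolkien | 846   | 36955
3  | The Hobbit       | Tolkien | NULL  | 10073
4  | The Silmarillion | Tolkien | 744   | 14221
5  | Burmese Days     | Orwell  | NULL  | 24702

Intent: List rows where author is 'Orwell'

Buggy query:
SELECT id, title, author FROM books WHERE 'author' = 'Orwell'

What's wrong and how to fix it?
Bug: Single quotes denote string literals in SQL; the column name is being compared as a constant string

Fix: Remove the quotes around the column name (or use double quotes for an identifier)

Corrected query:
SELECT id, title, author FROM books WHERE author = 'Orwell'

Result:
id | title        | author
---+--------------+-------
1  | Animal Farm  | Orwell
5  | Burmese Days | Orwell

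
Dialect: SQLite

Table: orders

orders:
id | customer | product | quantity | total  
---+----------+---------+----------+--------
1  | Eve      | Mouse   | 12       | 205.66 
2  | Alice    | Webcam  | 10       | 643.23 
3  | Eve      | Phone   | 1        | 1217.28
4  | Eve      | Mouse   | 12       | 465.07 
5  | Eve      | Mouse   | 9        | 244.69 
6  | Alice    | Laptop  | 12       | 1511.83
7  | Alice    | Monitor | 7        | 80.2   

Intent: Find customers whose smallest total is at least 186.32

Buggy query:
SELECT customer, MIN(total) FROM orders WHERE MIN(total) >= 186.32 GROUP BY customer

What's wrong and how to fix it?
Bug: Aggregates like MIN are computed per group after WHERE runs

Fix: Use HAVING for the per-group MIN condition

Corrected query:
SELECT customer, MIN(total) FROM orders GROUP BY customer HAVING MIN(total) >= 186.32

Result:
customer | MIN(total)
---------+-----------
Eve      | 205.66    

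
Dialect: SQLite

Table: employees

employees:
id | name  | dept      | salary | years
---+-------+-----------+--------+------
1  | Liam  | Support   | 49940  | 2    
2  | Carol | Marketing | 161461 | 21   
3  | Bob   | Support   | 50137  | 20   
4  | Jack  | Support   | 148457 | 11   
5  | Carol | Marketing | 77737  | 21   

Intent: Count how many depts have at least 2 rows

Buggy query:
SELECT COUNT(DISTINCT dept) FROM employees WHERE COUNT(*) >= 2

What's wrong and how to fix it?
Bug: WHERE filters individual rows, not groups, so a group-level COUNT is invalid there

Fix: Use a subquery that GROUPs and filters with HAVING, then count its rows

Corrected query:
SELECT COUNT(*) FROM (SELECT dept FROM employees GROUP BY dept HAVING COUNT(*) >= 2)

Result:
COUNT(*)
--------
2       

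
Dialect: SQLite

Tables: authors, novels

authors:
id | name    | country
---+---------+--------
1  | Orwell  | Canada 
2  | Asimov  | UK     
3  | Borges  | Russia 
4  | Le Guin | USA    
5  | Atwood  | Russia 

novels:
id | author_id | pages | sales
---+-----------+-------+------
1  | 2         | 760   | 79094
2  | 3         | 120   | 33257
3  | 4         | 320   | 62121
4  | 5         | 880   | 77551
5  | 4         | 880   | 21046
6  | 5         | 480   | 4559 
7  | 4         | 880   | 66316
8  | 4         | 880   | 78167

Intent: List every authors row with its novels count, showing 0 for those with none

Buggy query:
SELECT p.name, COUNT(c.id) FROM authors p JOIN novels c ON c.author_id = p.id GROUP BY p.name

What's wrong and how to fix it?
Bug: INNER JOIN drops authors rows that have no matching novels rows

Fix: Use LEFT JOIN so parents without children still appear (COUNT(c.id) gives 0)

Corrected query:
SELECT p.name, COUNT(c.id) FROM authors p LEFT JOIN novels c ON c.author_id = p.id GROUP BY p.name

Result:
name    | COUNT(c.id)
--------+------------
Asimov  | 1          
Atwood  | 2          
Borges  | 1          
Le Guin | 4          
Orwell  | 0          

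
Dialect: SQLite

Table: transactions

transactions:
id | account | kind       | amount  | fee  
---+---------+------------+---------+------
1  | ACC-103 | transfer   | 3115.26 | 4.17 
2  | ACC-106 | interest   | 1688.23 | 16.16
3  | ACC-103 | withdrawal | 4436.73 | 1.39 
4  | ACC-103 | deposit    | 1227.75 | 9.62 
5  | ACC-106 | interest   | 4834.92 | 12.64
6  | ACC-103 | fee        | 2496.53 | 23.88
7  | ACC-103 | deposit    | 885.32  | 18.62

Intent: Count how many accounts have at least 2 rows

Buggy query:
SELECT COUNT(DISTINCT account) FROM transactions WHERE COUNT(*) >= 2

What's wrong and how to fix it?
Bug: WHERE filters individual rows, not groups, so a group-level COUNT is invalid there

Fix: Group first with HAVING COUNT(*) >= 2, then COUNT the resulting groups

Corrected query:
SELECT COUNT(*) FROM (SELECT account FROM transactions GROUP BY account HAVING COUNT(*) >= 2)

Result:
COUNT(*)
--------
2       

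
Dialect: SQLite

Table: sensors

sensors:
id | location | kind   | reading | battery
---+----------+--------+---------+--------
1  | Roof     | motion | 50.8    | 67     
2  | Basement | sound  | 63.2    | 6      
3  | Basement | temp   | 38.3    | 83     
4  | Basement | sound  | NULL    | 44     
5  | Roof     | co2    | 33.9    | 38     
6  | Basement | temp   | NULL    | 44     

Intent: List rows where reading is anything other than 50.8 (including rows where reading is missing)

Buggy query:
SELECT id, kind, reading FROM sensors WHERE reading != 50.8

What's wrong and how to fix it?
Bug: Inequality against NULL is unknown, not true; rows with NULL are dropped

Fix: Handle NULL separately with IS NULL alongside the inequality

Corrected query:
SELECT id, kind, reading FROM sensors WHERE reading != 50.8 OR reading IS NULL

Result:
id | kind  | reading
---+-------+--------
2  | sound | 63.2   
3  | temp  | 38.3   
4  | sound | NULL   
5  | co2   | 33.9   
6  | temp  | NULL   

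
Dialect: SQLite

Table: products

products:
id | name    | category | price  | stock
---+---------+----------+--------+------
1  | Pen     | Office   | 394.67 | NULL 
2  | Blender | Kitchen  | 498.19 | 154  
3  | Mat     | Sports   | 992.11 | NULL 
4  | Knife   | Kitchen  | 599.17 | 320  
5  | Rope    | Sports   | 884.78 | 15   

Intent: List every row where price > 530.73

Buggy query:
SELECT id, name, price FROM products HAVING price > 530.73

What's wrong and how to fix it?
Bug: HAVING filters the output of aggregation, but this query has no GROUP BY and no aggregate functions, so SQLite rejects it (HAVING clause on a non-aggregate query); the condition here is per row

Fix: Replace HAVING with WHERE since the condition applies to individual rows

Corrected query:
SELECT id, name, price FROM products WHERE price > 530.73

Result:
id | name  | price 
---+-------+-------
3  | Mat   | 992.11
4  | Knife | 599.17
5  | Rope  | 884.78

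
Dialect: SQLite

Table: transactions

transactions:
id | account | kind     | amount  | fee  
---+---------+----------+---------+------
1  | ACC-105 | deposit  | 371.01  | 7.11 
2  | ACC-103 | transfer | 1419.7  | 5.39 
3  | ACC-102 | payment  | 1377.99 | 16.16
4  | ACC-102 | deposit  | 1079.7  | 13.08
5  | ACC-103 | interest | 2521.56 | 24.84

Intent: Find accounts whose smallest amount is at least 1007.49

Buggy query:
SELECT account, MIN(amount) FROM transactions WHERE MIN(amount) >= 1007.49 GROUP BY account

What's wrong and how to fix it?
Bug: Aggregates like MIN are computed per group after WHERE runs

Fix: Replace WHERE with HAVING after the GROUP BY

Corrected query:
SELECT account, MIN(amount) FROM transactions GROUP BY account HAVING MIN(amount) >= 1007.49

Result:
account | MIN(amount)
--------+------------
ACC-102 | 1079.7     
ACC-103 | 1419.7     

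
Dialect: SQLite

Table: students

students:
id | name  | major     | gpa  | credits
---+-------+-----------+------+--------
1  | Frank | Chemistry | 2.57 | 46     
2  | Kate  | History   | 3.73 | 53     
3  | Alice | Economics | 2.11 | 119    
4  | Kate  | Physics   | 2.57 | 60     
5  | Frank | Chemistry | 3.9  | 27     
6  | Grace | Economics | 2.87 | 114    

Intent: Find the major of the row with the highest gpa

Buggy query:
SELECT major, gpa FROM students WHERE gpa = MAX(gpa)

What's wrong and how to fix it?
Bug: WHERE is evaluated per row; an aggregate over the whole table isn't defined there

Fix: Use a subquery: WHERE gpa = (SELECT MAX(gpa) FROM students)

Corrected query:
SELECT major, gpa FROM students WHERE gpa = (SELECT MAX(gpa) FROM students)

Result:
major     | gpa
----------+----
Chemistry | 3.9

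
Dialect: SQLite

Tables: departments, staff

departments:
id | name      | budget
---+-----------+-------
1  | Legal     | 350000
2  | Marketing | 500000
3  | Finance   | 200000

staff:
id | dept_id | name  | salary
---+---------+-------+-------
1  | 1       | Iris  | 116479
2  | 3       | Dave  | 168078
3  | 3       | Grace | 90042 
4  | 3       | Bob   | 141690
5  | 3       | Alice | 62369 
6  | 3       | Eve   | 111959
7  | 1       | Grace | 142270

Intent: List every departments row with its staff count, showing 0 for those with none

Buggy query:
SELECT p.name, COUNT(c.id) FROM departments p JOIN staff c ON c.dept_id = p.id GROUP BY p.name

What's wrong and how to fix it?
Bug: INNER JOIN drops departments rows that have no matching staff rows

Fix: Use LEFT JOIN so parents without children still appear (COUNT(c.id) gives 0)

Corrected query:
SELECT p.name, COUNT(c.id) FROM departments p LEFT JOIN staff c ON c.dept_id = p.id GROUP BY p.name

Result:
name      | COUNT(c.id)
----------+------------
Finance   | 5          
Legal     | 2          
Marketing | 0          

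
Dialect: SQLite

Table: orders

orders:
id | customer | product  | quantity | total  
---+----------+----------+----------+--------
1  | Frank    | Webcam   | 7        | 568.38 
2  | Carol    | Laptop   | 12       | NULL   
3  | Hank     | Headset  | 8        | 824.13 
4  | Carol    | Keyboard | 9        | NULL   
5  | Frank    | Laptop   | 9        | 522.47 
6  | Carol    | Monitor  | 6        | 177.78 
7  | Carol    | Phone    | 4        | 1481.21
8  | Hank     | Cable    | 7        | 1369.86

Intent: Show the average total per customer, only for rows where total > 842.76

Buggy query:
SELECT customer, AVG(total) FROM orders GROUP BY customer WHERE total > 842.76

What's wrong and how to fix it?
Bug: WHERE cannot follow GROUP BY

Fix: Place WHERE between FROM and GROUP BY

Corrected query:
SELECT customer, AVG(total) FROM orders WHERE total > 842.76 GROUP BY customer

Result:
customer | AVG(total)
---------+-----------
Carol    | 1481.21   
Hank     | 1369.86   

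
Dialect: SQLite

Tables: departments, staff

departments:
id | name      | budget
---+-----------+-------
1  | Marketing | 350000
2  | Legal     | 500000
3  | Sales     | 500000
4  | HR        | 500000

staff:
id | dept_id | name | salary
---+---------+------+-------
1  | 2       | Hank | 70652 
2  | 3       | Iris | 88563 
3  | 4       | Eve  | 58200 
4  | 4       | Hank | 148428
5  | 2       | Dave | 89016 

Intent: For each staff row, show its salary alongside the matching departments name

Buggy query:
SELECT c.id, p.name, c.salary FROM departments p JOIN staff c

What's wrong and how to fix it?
Bug: JOIN with no ON clause produces a cartesian product; every staff row pairs with every departments row

Fix: Add ON c.dept_id = p.id to the JOIN

Corrected query:
SELECT c.id, p.name, c.salary FROM departments p JOIN staff c ON c.dept_id = p.id

Result:
id | name  | salary
---+-------+-------
1  | Legal | 70652 
2  | Sales | 88563 
3  | HR    | 58200 
4  | HR    | 148428
5  | Legal | 89016 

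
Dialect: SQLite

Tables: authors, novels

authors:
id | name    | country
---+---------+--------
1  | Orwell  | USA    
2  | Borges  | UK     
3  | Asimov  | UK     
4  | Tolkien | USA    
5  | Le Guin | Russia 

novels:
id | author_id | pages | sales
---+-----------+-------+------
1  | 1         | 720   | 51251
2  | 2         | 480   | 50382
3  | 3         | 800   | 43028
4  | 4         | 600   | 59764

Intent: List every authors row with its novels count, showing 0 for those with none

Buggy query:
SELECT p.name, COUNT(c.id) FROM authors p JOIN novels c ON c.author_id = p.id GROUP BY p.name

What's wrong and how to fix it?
Bug: An inner join excludes parents with zero children

Fix: Switch to LEFT JOIN to retain unmatched parent rows

Corrected query:
SELECT p.name, COUNT(c.id) FROM authors p LEFT JOIN novels c ON c.author_id = p.id GROUP BY p.name

Result:
name    | COUNT(c.id)
--------+------------
Asimov  | 1          
Borges  | 1          
Le Guin | 0          
Orwell  | 1          
Tolkien | 1          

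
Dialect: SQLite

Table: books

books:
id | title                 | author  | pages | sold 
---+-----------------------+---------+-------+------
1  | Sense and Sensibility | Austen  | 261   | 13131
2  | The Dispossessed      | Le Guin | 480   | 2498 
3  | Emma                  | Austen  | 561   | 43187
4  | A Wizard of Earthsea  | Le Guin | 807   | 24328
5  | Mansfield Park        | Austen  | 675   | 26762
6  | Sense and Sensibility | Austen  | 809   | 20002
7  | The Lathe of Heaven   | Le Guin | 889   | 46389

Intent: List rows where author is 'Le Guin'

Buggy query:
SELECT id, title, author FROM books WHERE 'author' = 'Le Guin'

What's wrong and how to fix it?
Bug: Single quotes denote string literals in SQL; the column name is being compared as a constant string

Fix: Reference the column as author without single quotes

Corrected query:
SELECT id, title, author FROM books WHERE author = 'Le Guin'

Result:
id | title                | author 
---+----------------------+--------
2  | The Dispossessed     | Le Guin
4  | A Wizard of Earthsea | Le Guin
7  | The Lathe of Heaven  | Le Guin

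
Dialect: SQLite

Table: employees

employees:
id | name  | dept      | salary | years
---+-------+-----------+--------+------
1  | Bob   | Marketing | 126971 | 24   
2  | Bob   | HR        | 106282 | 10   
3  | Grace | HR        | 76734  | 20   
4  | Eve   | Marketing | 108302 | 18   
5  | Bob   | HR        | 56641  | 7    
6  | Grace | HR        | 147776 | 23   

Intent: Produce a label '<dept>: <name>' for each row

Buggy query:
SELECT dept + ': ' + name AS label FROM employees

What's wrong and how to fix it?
Bug: SQLite uses || for string concatenation; + coerces text to numbers (yielding 0)

Fix: Use the || operator for string concatenation

Corrected query:
SELECT dept || ': ' || name AS label FROM employees

Result:
label         
--------------
Marketing: Bob
HR: Bob       
HR: Grace     
Marketing: Eve
HR: Bob       
HR: Grace     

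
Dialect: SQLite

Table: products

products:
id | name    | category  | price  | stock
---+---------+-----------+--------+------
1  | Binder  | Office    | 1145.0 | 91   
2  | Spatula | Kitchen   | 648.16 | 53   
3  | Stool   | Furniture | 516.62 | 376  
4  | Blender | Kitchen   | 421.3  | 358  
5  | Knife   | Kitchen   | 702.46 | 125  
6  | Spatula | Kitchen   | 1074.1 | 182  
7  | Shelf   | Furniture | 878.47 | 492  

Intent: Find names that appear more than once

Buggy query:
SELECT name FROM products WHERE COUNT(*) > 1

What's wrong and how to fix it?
Bug: WHERE can't reference COUNT(*); aggregates are computed after WHERE

Fix: GROUP BY name, then filter groups with HAVING COUNT(*) > 1

Corrected query:
SELECT name FROM products GROUP BY name HAVING COUNT(*) > 1

Result:
name   
-------
Spatula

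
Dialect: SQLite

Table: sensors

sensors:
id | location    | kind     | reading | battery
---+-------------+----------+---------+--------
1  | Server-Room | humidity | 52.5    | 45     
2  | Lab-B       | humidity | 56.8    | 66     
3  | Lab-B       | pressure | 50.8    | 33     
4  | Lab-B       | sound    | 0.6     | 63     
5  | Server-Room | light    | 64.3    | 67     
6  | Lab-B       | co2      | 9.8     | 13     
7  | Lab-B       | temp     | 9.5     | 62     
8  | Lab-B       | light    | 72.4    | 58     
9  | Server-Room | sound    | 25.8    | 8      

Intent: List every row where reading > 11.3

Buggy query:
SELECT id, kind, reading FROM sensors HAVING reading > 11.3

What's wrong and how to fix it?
Bug: HAVING filters the output of aggregation, but this query has no GROUP BY and no aggregate functions, so SQLite rejects it (HAVING clause on a non-aggregate query); the condition here is per row

Fix: Use WHERE for row-level filtering

Corrected query:
SELECT id, kind, reading FROM sensors WHERE reading > 11.3

Result:
id | kind     | reading
---+----------+--------
1  | humidity | 52.5   
2  | humidity | 56.8   
3  | pressure | 50.8   
5  | light    | 64.3   
8  | light    | 72.4   
9  | sound    | 25.8   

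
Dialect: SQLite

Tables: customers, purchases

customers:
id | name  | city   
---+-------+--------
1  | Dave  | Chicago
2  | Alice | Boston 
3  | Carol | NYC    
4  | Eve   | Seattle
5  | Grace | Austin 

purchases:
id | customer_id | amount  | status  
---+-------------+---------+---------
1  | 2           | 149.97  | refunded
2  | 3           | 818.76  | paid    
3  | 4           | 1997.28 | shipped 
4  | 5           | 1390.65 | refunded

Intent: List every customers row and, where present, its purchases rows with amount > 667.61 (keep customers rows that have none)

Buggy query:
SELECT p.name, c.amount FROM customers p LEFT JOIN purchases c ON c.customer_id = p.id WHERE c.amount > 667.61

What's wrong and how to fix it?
Bug: A WHERE condition on the right-hand table after LEFT JOIN drops unmatched parents

Fix: Put 'c.amount > 667.61' in the JOIN's ON clause instead of WHERE

Corrected query:
SELECT p.name, c.amount FROM customers p LEFT JOIN purchases c ON c.customer_id = p.id AND c.amount > 667.61

Result:
name  | amount 
------+--------
Dave  | NULL   
Alice | NULL   
Carol | 818.76 
Eve   | 1997.28
Grace | 1390.65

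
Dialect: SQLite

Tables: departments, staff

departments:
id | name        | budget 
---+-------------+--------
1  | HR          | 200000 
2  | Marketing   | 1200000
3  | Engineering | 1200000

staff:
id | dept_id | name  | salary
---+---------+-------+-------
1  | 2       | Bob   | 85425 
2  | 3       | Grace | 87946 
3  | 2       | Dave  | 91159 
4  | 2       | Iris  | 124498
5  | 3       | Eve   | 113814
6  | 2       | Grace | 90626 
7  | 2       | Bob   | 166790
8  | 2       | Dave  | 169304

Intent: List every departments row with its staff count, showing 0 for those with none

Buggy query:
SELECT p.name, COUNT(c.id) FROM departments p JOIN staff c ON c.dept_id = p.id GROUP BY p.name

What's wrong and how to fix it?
Bug: INNER JOIN drops departments rows that have no matching staff rows

Fix: Use LEFT JOIN so parents without children still appear (COUNT(c.id) gives 0)

Corrected query:
SELECT p.name, COUNT(c.id) FROM departments p LEFT JOIN staff c ON c.dept_id = p.id GROUP BY p.name

Result:
name        | COUNT(c.id)
------------+------------
Engineering | 2          
HR          | 0          
Marketing   | 6          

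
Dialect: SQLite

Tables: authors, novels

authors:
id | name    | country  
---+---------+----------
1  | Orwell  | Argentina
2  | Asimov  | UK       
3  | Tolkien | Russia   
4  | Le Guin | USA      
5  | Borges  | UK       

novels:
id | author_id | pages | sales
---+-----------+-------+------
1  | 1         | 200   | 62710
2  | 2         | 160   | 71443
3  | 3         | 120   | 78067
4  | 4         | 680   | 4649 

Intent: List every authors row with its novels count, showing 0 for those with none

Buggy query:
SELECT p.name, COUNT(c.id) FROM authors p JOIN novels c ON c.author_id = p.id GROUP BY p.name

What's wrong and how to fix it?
Bug: INNER JOIN drops authors rows that have no matching novels rows

Fix: Use LEFT JOIN so parents without children still appear (COUNT(c.id) gives 0)

Corrected query:
SELECT p.name, COUNT(c.id) FROM authors p LEFT JOIN novels c ON c.author_id = p.id GROUP BY p.name

Result:
name    | COUNT(c.id)
--------+------------
Asimov  | 1          
Borges  | 0          
Le Guin | 1          
Orwell  | 1          
Tolkien | 1          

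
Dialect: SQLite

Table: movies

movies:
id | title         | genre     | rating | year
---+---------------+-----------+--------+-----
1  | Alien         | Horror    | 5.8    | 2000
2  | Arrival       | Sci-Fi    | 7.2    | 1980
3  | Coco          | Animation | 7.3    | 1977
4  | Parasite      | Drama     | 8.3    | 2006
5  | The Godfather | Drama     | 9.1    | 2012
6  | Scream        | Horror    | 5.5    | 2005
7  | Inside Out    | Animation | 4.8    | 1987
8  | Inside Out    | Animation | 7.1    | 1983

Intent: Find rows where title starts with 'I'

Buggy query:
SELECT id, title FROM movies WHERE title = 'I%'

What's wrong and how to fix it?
Bug: Wildcards only work with LIKE; '=' treats '%' as a literal character

Fix: Replace '=' with LIKE so 'I%' is treated as a pattern

Corrected query:
SELECT id, title FROM movies WHERE title LIKE 'I%'

Result:
id | title     
---+-----------
7  | Inside Out
8  | Inside Out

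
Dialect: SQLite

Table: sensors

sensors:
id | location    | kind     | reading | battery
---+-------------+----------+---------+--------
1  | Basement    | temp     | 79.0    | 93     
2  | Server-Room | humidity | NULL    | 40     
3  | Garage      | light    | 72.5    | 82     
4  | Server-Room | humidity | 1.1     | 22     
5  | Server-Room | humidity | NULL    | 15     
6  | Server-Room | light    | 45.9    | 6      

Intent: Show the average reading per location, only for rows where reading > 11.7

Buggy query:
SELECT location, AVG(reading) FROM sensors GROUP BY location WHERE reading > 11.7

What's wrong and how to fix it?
Bug: WHERE cannot follow GROUP BY

Fix: Place WHERE between FROM and GROUP BY

Corrected query:
SELECT location, AVG(reading) FROM sensors WHERE reading > 11.7 GROUP BY location

Result:
location    | AVG(reading)
------------+-------------
Basement    | 79          
Garage      | 72.5        
Server-Room | 45.9        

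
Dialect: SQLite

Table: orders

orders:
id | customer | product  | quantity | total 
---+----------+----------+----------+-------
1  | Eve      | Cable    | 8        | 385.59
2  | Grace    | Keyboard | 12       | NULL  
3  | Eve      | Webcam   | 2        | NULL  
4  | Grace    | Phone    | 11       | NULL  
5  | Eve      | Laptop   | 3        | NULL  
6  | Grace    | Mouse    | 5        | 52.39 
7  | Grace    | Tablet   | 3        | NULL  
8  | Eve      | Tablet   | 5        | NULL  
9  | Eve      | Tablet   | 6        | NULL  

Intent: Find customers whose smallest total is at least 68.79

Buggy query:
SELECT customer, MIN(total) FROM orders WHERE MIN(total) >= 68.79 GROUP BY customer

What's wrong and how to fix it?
Bug: MIN() in WHERE is a misuse of aggregate

Fix: Replace WHERE with HAVING after the GROUP BY

Corrected query:
SELECT customer, MIN(total) FROM orders GROUP BY customer HAVING MIN(total) >= 68.79

Result:
customer | MIN(total)
---------+-----------
Eve      | 385.59    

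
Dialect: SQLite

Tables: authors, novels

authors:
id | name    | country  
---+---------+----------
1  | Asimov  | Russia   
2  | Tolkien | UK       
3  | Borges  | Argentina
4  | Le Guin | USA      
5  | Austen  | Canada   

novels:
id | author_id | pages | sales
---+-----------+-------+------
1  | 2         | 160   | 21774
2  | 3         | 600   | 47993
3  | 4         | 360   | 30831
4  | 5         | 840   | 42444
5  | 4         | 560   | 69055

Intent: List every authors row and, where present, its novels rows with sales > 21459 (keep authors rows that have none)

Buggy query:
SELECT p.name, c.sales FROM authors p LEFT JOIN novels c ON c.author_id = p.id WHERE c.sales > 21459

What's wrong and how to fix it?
Bug: A WHERE condition on the right-hand table after LEFT JOIN drops unmatched parents

Fix: Move the right-table condition into the ON clause so unmatched parents are kept

Corrected query:
SELECT p.name, c.sales FROM authors p LEFT JOIN novels c ON c.author_id = p.id AND c.sales > 21459

Result:
name    | sales
--------+------
Asimov  | NULL 
Tolkien | 21774
Borges  | 47993
Le Guin | 30831
Le Guin | 69055
Austen  | 42444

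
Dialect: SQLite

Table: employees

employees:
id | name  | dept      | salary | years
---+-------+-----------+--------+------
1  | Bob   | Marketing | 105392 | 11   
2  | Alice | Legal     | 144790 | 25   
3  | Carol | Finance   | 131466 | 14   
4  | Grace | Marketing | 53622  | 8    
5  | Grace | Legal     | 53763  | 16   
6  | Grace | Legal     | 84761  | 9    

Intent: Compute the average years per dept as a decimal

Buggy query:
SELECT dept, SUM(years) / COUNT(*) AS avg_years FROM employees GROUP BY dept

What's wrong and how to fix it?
Bug: Both operands are integers, so '/' performs integer division and truncates

Fix: Cast one side to REAL so the division keeps the fractional part

Corrected query:
SELECT dept, SUM(years) * 1.0 / COUNT(*) AS avg_years FROM employees GROUP BY dept

Result:
dept      | avg_years
----------+----------
Finance   | 14       
Legal     | 16.666667
Marketing | 9.5      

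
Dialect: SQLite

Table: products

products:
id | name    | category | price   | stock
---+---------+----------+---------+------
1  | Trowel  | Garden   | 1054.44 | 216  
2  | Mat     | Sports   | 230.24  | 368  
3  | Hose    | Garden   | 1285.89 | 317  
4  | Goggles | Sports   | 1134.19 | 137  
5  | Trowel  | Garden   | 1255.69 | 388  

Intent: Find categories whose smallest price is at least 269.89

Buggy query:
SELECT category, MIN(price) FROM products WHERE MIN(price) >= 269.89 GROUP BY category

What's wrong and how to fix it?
Bug: Aggregates like MIN are computed per group after WHERE runs

Fix: Use HAVING for the per-group MIN condition

Corrected query:
SELECT category, MIN(price) FROM products GROUP BY category HAVING MIN(price) >= 269.89

Result:
category | MIN(price)
---------+-----------
Garden   | 1054.44   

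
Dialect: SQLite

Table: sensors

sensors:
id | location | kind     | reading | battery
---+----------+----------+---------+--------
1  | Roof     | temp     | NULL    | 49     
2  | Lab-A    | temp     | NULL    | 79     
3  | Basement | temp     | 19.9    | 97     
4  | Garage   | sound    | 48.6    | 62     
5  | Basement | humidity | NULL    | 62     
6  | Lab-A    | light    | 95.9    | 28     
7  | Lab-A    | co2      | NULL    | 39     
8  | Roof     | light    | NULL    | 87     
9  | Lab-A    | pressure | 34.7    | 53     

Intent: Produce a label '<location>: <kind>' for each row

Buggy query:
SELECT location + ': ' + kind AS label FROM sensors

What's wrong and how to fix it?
Bug: '+' is numeric addition; on text columns SQLite converts them to 0 instead of concatenating

Fix: Replace + with || to concatenate text

Corrected query:
SELECT location || ': ' || kind AS label FROM sensors

Result:
label             
------------------
Roof: temp        
Lab-A: temp       
Basement: temp    
Garage: sound     
Basement: humidity
Lab-A: light      
Lab-A: co2        
Roof: light       
Lab-A: pressure   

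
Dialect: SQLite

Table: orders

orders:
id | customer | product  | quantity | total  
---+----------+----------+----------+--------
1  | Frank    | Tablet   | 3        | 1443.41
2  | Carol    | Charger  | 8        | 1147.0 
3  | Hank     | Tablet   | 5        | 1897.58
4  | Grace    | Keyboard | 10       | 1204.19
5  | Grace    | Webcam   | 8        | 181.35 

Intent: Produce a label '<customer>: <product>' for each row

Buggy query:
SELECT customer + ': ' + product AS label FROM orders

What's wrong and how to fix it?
Bug: SQLite uses || for string concatenation; + coerces text to numbers (yielding 0)

Fix: Replace + with || to concatenate text

Corrected query:
SELECT customer || ': ' || product AS label FROM orders

Result:
label          
---------------
Frank: Tablet  
Carol: Charger 
Hank: Tablet   
Grace: Keyboard
Grace: Webcam  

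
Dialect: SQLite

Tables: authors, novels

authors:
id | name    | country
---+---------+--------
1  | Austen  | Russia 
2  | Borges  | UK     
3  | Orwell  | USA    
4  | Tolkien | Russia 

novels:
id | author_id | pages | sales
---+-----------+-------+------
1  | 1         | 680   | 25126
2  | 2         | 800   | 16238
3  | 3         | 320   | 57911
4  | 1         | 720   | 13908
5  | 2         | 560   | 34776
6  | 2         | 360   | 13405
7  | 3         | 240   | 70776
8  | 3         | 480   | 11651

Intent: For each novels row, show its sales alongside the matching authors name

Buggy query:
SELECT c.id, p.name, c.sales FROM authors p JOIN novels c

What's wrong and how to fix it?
Bug: Missing join condition: each novels row is matched to all authors rows instead of just its own

Fix: Add ON c.author_id = p.id to the JOIN

Corrected query:
SELECT c.id, p.name, c.sales FROM authors p JOIN novels c ON c.author_id = p.id

Result:
id | name   | sales
---+--------+------
1  | Austen | 25126
2  | Borges | 16238
3  | Orwell | 57911
4  | Austen | 13908
5  | Borges | 34776
6  | Borges | 13405
7  | Orwell | 70776
8  | Orwell | 11651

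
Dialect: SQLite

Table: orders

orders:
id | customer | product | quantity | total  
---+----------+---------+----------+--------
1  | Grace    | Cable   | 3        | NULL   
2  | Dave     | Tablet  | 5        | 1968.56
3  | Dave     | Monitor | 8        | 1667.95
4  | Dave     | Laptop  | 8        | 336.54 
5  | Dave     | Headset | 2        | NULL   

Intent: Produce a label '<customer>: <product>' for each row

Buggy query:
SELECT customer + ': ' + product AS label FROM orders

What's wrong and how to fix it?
Bug: SQLite uses || for string concatenation; + coerces text to numbers (yielding 0)

Fix: Replace + with || to concatenate text

Corrected query:
SELECT customer || ': ' || product AS label FROM orders

Result:
label        
-------------
Grace: Cable 
Dave: Tablet 
Dave: Monitor
Dave: Laptop 
Dave: Headset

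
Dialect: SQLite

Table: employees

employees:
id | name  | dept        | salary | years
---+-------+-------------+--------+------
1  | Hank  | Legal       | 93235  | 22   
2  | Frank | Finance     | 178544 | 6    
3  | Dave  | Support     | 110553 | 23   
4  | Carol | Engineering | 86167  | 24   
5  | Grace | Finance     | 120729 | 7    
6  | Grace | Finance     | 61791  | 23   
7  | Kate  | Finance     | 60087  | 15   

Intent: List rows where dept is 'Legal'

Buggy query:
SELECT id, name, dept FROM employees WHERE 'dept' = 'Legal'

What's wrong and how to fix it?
Bug: Single quotes denote string literals in SQL; the column name is being compared as a constant string

Fix: Reference the column as dept without single quotes

Corrected query:
SELECT id, name, dept FROM employees WHERE dept = 'Legal'

Result:
id | name | dept 
---+------+------
1  | Hank | Legal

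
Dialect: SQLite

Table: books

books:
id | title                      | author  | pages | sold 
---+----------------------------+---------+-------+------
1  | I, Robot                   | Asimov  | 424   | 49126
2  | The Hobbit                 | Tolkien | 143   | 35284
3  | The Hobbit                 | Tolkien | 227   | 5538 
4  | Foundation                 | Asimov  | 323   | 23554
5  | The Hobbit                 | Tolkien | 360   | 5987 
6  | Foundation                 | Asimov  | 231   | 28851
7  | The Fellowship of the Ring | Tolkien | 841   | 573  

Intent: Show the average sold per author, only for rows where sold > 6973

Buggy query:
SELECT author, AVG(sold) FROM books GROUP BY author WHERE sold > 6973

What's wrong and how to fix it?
Bug: WHERE cannot follow GROUP BY

Fix: Place WHERE between FROM and GROUP BY

Corrected query:
SELECT author, AVG(sold) FROM books WHERE sold > 6973 GROUP BY author

Result:
author  | AVG(sold)   
--------+-------------
Asimov  | 33843.666667
Tolkien | 35284       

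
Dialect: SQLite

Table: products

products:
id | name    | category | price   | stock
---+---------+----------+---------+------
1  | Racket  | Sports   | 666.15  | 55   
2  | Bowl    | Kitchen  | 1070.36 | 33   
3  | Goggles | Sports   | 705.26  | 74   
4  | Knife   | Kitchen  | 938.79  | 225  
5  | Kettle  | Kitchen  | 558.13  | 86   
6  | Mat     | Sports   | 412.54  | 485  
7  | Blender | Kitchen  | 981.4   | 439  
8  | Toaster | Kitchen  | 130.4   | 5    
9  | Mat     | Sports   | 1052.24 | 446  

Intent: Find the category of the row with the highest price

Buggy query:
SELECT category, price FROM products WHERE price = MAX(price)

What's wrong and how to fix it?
Bug: MAX(price) is an aggregate and cannot be used directly in WHERE

Fix: Wrap MAX in a scalar subquery so WHERE compares against a single value

Corrected query:
SELECT category, price FROM products WHERE price = (SELECT MAX(price) FROM products)

Result:
category | price  
---------+--------
Kitchen  | 1070.36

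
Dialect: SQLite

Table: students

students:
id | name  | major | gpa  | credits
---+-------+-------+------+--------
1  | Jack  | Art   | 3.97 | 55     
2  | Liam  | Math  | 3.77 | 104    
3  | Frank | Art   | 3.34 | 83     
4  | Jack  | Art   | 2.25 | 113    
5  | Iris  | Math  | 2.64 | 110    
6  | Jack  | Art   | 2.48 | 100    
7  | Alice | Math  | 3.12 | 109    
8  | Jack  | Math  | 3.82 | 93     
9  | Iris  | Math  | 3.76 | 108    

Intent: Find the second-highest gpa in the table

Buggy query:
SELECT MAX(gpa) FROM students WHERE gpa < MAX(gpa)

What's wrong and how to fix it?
Bug: MAX(gpa) on the right of the comparison is an aggregate-in-WHERE error

Fix: Compute the overall MAX in a subquery, then take MAX of rows below it

Corrected query:
SELECT MAX(gpa) FROM students WHERE gpa < (SELECT MAX(gpa) FROM students)

Result:
MAX(gpa)
--------
3.82    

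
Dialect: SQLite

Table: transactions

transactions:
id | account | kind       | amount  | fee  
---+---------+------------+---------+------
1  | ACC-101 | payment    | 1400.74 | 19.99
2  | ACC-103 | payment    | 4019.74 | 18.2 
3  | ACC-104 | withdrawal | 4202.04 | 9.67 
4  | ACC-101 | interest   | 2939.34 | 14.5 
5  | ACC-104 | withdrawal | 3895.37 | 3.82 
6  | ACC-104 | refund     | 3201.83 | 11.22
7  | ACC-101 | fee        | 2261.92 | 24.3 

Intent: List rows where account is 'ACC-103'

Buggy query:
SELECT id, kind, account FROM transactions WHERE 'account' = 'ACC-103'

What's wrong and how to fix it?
Bug: 'account' in single quotes is a string literal, not the column; the comparison is literal-vs-literal and never true

Fix: Remove the quotes around the column name (or use double quotes for an identifier)

Corrected query:
SELECT id, kind, account FROM transactions WHERE account = 'ACC-103'

Result:
id | kind    | account
---+---------+--------
2  | payment | ACC-103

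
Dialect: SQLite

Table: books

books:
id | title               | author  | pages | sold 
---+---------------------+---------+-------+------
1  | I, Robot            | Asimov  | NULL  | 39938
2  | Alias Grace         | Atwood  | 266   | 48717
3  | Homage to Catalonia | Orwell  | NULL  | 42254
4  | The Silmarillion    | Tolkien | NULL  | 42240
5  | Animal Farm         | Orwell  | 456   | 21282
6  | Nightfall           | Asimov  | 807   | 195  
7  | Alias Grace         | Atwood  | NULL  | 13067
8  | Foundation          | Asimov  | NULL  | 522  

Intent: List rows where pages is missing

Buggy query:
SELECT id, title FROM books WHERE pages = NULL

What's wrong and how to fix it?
Bug: '= NULL' is always unknown in SQL three-valued logic, so no rows match

Fix: Replace '= NULL' with 'IS NULL'

Corrected query:
SELECT id, title FROM books WHERE pages IS NULL

Result:
id | title              
---+--------------------
1  | I, Robot           
3  | Homage to Catalonia
4  | The Silmarillion   
7  | Alias Grace        
8  | Foundation         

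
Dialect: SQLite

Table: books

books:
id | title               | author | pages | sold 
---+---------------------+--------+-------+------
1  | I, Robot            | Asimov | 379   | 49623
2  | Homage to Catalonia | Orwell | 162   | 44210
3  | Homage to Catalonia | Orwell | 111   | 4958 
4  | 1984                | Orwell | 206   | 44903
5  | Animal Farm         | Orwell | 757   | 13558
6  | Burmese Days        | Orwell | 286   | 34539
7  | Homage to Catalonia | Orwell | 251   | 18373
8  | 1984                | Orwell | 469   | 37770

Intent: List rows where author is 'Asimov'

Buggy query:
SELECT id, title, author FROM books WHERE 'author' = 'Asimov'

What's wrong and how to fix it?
Bug: 'author' in single quotes is a string literal, not the column; the comparison is literal-vs-literal and never true

Fix: Reference the column as author without single quotes

Corrected query:
SELECT id, title, author FROM books WHERE author = 'Asimov'

Result:
id | title    | author
---+----------+-------
1  | I, Robot | Asimov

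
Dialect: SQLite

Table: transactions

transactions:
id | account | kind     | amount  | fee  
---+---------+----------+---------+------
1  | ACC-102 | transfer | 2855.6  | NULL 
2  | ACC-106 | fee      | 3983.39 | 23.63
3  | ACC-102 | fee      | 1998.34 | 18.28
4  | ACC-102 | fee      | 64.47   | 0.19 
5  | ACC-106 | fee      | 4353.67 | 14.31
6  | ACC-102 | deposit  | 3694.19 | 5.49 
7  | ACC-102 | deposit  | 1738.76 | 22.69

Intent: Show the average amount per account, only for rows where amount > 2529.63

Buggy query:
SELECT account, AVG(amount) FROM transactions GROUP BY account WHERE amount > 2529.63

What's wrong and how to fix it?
Bug: WHERE cannot follow GROUP BY

Fix: Place WHERE between FROM and GROUP BY

Corrected query:
SELECT account, AVG(amount) FROM transactions WHERE amount > 2529.63 GROUP BY account

Result:
account | AVG(amount)
--------+------------
ACC-102 | 3274.895   
ACC-106 | 4168.53    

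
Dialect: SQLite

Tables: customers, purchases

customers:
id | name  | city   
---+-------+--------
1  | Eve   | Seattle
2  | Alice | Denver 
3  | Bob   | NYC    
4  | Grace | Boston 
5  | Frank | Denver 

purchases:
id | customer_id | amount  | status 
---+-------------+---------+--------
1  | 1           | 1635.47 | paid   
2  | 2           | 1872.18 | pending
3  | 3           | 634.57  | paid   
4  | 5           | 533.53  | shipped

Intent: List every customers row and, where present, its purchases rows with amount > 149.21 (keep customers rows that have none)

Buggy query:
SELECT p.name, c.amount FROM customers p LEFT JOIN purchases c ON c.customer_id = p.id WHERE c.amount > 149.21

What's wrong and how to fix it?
Bug: A WHERE condition on the right-hand table after LEFT JOIN drops unmatched parents

Fix: Put 'c.amount > 149.21' in the JOIN's ON clause instead of WHERE

Corrected query:
SELECT p.name, c.amount FROM customers p LEFT JOIN purchases c ON c.customer_id = p.id AND c.amount > 149.21

Result:
name  | amount 
------+--------
Eve   | 1635.47
Alice | 1872.18
Bob   | 634.57 
Grace | NULL   
Frank | 533.53 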